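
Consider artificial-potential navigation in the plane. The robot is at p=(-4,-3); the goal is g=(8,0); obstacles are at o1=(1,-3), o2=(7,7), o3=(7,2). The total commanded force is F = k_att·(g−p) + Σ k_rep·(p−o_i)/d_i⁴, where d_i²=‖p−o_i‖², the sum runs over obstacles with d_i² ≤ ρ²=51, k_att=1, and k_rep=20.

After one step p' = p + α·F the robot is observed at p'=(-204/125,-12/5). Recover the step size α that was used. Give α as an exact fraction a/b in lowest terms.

α = 1/5

F_att = 1·(g−p) = 1·(12,3) = (12.0000,3.0000)
o1: d²=25 ≤ ρ²=51; F_rep = 20·(-5,0)/25² = (-0.1600,0.0000)
o2: d²=221 > ρ²=51 → inactive
o3: d²=146 > ρ²=51 → inactive
F = F_att + ΣF_rep = (11.8400,3.0000)
Δp = p'−p = (2.3680,0.6000); α = Δx/Fx = (296/125) / (296/25) = 1/5
check: Δy/Fy = (3/5) / (3) = 1/5 ✓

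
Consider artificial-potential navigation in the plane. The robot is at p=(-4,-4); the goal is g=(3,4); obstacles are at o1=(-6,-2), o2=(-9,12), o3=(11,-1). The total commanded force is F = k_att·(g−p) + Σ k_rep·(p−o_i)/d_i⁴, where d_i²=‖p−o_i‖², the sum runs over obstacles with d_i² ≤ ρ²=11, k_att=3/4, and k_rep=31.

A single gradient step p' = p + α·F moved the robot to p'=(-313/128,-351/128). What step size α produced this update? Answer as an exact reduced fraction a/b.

α = 1/4

F_att = 3/4·(g−p) = 3/4·(7,8) = (5.2500,6.0000)
o1: d²=8 ≤ ρ²=11; F_rep = 31·(2,-2)/8² = (0.9688,-0.9688)
o2: d²=281 > ρ²=11 → inactive
o3: d²=234 > ρ²=11 → inactive
F = F_att + ΣF_rep = (6.2188,5.0312)
Δp = p'−p = (1.5547,1.2578); α = Δx/Fx = (199/128) / (199/32) = 1/4
check: Δy/Fy = (161/128) / (161/32) = 1/4 ✓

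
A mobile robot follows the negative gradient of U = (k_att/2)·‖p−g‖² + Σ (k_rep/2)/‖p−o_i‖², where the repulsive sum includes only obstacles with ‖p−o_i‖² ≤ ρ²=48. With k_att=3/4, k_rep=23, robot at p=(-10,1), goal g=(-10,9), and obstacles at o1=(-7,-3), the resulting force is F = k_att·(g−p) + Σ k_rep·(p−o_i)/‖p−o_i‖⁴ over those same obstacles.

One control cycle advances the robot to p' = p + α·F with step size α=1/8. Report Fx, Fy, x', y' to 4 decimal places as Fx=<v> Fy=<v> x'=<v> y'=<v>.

F_att = 3/4·(g−p) = 3/4·(0,8) = (0.0000,6.0000)
o1: d²=25 ≤ ρ²=48; F_rep = 23·(-3,4)/25² = (-0.1104,0.1472)
F = F_att + ΣF_rep = (-0.1104,6.1472)
p' = p + 1/8·F = (-10.0138,1.7684)

Fx=-0.1104 Fy=6.1472 x'=-10.0138 y'=1.7684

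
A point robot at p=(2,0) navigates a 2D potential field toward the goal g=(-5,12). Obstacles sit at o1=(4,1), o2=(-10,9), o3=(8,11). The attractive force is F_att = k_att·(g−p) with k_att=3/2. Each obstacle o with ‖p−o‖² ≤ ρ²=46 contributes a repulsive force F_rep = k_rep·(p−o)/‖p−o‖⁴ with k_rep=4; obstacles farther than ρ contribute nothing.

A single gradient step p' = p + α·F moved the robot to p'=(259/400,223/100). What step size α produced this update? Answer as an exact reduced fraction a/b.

α = 1/8

F_att = 3/2·(g−p) = 3/2·(-7,12) = (-10.5000,18.0000)
o1: d²=5 ≤ ρ²=46; F_rep = 4·(-2,-1)/5² = (-0.3200,-0.1600)
o2: d²=225 > ρ²=46 → inactive
o3: d²=157 > ρ²=46 → inactive
F = F_att + ΣF_rep = (-10.8200,17.8400)
Δp = p'−p = (-1.3525,2.2300); α = Δx/Fx = (-541/400) / (-541/50) = 1/8
check: Δy/Fy = (223/100) / (446/25) = 1/8 ✓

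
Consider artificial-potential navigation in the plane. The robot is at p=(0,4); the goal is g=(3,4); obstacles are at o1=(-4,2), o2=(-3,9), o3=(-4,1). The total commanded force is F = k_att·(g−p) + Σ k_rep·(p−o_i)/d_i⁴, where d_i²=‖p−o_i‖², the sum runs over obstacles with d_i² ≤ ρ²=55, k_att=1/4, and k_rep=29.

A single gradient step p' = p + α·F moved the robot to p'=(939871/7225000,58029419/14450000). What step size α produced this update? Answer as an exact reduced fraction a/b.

α = 1/10

F_att = 1/4·(g−p) = 1/4·(3,0) = (0.7500,0.0000)
o1: d²=20 ≤ ρ²=55; F_rep = 29·(4,2)/20² = (0.2900,0.1450)
o2: d²=34 ≤ ρ²=55; F_rep = 29·(3,-5)/34² = (0.0753,-0.1254)
o3: d²=25 ≤ ρ²=55; F_rep = 29·(4,3)/25² = (0.1856,0.1392)
F = F_att + ΣF_rep = (1.3009,0.1588)
Δp = p'−p = (0.1301,0.0159); α = Δx/Fx = (939871/7225000) / (939871/722500) = 1/10
check: Δy/Fy = (229419/14450000) / (229419/1445000) = 1/10 ✓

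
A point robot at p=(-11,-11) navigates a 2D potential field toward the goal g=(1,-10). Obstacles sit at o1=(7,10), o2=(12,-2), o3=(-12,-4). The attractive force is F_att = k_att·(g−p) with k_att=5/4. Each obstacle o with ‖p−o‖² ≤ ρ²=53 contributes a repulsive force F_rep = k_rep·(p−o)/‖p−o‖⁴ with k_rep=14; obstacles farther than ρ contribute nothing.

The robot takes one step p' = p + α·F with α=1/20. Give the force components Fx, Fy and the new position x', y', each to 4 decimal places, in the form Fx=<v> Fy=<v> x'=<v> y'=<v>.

Fx=15.0056 Fy=1.2108 x'=-10.2497 y'=-10.9395

F_att = 5/4·(g−p) = 5/4·(12,1) = (15.0000,1.2500)
o1: d²=765 > ρ²=53 → inactive
o2: d²=610 > ρ²=53 → inactive
o3: d²=50 ≤ ρ²=53; F_rep = 14·(1,-7)/50² = (0.0056,-0.0392)
F = F_att + ΣF_rep = (15.0056,1.2108)
p' = p + 1/20·F = (-10.2497,-10.9395)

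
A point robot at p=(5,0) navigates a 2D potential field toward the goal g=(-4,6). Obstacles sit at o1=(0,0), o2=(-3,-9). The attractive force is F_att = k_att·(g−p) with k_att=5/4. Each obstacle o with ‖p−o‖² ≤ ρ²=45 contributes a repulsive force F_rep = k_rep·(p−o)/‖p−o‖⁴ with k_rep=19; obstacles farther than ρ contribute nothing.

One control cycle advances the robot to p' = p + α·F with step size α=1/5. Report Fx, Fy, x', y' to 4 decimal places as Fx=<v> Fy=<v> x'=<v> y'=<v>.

F_att = 5/4·(g−p) = 5/4·(-9,6) = (-11.2500,7.5000)
o1: d²=25 ≤ ρ²=45; F_rep = 19·(5,0)/25² = (0.1520,0.0000)
o2: d²=145 > ρ²=45 → inactive
F = F_att + ΣF_rep = (-11.0980,7.5000)
p' = p + 1/5·F = (2.7804,1.5000)

Fx=-11.0980 Fy=7.5000 x'=2.7804 y'=1.5000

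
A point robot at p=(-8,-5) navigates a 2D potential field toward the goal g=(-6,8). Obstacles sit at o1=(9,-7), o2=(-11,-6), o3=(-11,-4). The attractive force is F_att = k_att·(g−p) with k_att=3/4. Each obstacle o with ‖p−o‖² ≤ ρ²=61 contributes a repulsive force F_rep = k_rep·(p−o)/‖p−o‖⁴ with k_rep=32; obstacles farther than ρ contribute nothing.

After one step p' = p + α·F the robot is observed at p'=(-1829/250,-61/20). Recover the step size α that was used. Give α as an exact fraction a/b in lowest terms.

α = 1/5

F_att = 3/4·(g−p) = 3/4·(2,13) = (1.5000,9.7500)
o1: d²=293 > ρ²=61 → inactive
o2: d²=10 ≤ ρ²=61; F_rep = 32·(3,1)/10² = (0.9600,0.3200)
o3: d²=10 ≤ ρ²=61; F_rep = 32·(3,-1)/10² = (0.9600,-0.3200)
F = F_att + ΣF_rep = (3.4200,9.7500)
Δp = p'−p = (0.6840,1.9500); α = Δx/Fx = (171/250) / (171/50) = 1/5
check: Δy/Fy = (39/20) / (39/4) = 1/5 ✓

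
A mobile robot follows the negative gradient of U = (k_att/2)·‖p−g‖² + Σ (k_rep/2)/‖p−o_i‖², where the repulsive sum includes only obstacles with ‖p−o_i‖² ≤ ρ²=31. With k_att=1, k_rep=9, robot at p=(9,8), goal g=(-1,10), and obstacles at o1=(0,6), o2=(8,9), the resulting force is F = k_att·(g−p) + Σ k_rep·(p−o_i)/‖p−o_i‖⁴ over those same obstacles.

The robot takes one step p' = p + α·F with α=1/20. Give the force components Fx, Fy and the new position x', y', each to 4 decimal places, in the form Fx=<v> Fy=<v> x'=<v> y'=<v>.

Fx=-7.7500 Fy=-0.2500 x'=8.6125 y'=7.9875

F_att = 1·(g−p) = 1·(-10,2) = (-10.0000,2.0000)
o1: d²=85 > ρ²=31 → inactive
o2: d²=2 ≤ ρ²=31; F_rep = 9·(1,-1)/2² = (2.2500,-2.2500)
F = F_att + ΣF_rep = (-7.7500,-0.2500)
p' = p + 1/20·F = (8.6125,7.9875)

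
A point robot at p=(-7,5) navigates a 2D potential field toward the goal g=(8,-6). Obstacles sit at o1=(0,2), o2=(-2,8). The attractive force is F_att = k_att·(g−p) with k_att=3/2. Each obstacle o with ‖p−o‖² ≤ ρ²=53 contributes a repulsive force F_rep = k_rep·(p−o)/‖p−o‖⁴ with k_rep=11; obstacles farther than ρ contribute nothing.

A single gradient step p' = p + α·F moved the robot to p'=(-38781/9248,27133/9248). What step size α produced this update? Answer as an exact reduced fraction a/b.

F_att = 3/2·(g−p) = 3/2·(15,-11) = (22.5000,-16.5000)
o1: d²=58 > ρ²=53 → inactive
o2: d²=34 ≤ ρ²=53; F_rep = 11·(-5,-3)/34² = (-0.0476,-0.0285)
F = F_att + ΣF_rep = (22.4524,-16.5285)
Δp = p'−p = (2.8066,-2.0661); α = Δx/Fx = (25955/9248) / (25955/1156) = 1/8
check: Δy/Fy = (-19107/9248) / (-19107/1156) = 1/8 ✓

α = 1/8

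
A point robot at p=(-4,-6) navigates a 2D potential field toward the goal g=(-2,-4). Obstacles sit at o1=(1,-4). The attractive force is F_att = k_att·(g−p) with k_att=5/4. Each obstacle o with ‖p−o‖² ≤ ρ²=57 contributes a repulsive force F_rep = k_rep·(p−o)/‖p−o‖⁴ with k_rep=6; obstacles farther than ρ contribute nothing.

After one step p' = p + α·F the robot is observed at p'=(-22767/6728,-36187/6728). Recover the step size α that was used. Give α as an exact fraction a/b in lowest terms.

F_att = 5/4·(g−p) = 5/4·(2,2) = (2.5000,2.5000)
o1: d²=29 ≤ ρ²=57; F_rep = 6·(-5,-2)/29² = (-0.0357,-0.0143)
F = F_att + ΣF_rep = (2.4643,2.4857)
Δp = p'−p = (0.6161,0.6214); α = Δx/Fx = (4145/6728) / (4145/1682) = 1/4
check: Δy/Fy = (4181/6728) / (4181/1682) = 1/4 ✓

α = 1/4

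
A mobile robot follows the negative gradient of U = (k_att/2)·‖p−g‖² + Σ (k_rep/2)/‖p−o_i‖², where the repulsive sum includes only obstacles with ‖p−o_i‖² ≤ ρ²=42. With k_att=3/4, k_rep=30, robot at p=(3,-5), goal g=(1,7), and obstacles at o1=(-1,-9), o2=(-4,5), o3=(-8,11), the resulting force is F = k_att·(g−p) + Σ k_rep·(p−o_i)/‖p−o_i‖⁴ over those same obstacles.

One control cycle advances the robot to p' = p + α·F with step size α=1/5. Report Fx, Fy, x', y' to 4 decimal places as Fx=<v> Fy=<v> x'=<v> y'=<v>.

Fx=-1.3828 Fy=9.1172 x'=2.7234 y'=-3.1766

F_att = 3/4·(g−p) = 3/4·(-2,12) = (-1.5000,9.0000)
o1: d²=32 ≤ ρ²=42; F_rep = 30·(4,4)/32² = (0.1172,0.1172)
o2: d²=149 > ρ²=42 → inactive
o3: d²=377 > ρ²=42 → inactive
F = F_att + ΣF_rep = (-1.3828,9.1172)
p' = p + 1/5·F = (2.7234,-3.1766)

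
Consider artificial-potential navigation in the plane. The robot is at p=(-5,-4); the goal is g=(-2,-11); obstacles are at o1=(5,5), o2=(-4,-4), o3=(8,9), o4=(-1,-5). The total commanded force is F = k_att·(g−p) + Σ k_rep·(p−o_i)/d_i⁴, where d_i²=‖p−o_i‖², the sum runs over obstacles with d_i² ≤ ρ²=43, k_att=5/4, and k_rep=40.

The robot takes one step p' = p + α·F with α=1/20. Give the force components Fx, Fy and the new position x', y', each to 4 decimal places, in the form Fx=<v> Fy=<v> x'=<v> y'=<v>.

F_att = 5/4·(g−p) = 5/4·(3,-7) = (3.7500,-8.7500)
o1: d²=181 > ρ²=43 → inactive
o2: d²=1 ≤ ρ²=43; F_rep = 40·(-1,0)/1² = (-40.0000,0.0000)
o3: d²=338 > ρ²=43 → inactive
o4: d²=17 ≤ ρ²=43; F_rep = 40·(-4,1)/17² = (-0.5536,0.1384)
F = F_att + ΣF_rep = (-36.8036,-8.6116)
p' = p + 1/20·F = (-6.8402,-4.4306)

Fx=-36.8036 Fy=-8.6116 x'=-6.8402 y'=-4.4306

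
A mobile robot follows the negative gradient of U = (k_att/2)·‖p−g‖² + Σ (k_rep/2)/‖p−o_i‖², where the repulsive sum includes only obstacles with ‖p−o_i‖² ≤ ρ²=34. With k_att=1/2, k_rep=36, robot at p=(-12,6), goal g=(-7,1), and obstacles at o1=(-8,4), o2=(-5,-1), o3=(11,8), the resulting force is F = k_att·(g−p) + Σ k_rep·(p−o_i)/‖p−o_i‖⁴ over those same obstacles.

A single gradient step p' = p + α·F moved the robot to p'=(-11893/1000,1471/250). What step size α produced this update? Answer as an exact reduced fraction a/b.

F_att = 1/2·(g−p) = 1/2·(5,-5) = (2.5000,-2.5000)
o1: d²=20 ≤ ρ²=34; F_rep = 36·(-4,2)/20² = (-0.3600,0.1800)
o2: d²=98 > ρ²=34 → inactive
o3: d²=533 > ρ²=34 → inactive
F = F_att + ΣF_rep = (2.1400,-2.3200)
Δp = p'−p = (0.1070,-0.1160); α = Δx/Fx = (107/1000) / (107/50) = 1/20
check: Δy/Fy = (-29/250) / (-58/25) = 1/20 ✓

α = 1/20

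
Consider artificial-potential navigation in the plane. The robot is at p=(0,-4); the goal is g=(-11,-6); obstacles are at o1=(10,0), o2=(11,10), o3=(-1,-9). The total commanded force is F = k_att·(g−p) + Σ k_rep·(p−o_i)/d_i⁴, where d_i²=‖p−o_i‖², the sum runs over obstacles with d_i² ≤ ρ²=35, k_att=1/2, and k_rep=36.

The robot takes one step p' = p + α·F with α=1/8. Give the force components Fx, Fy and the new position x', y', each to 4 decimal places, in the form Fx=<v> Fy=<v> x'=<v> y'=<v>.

F_att = 1/2·(g−p) = 1/2·(-11,-2) = (-5.5000,-1.0000)
o1: d²=116 > ρ²=35 → inactive
o2: d²=317 > ρ²=35 → inactive
o3: d²=26 ≤ ρ²=35; F_rep = 36·(1,5)/26² = (0.0533,0.2663)
F = F_att + ΣF_rep = (-5.4467,-0.7337)
p' = p + 1/8·F = (-0.6808,-4.0917)

Fx=-5.4467 Fy=-0.7337 x'=-0.6808 y'=-4.0917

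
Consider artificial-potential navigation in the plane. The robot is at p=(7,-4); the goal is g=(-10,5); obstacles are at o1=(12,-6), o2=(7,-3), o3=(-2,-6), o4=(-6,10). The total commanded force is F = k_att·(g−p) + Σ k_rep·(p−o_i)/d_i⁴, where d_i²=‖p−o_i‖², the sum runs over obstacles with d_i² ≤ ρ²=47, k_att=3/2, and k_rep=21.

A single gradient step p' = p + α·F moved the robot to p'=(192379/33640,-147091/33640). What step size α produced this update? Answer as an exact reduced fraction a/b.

F_att = 3/2·(g−p) = 3/2·(-17,9) = (-25.5000,13.5000)
o1: d²=29 ≤ ρ²=47; F_rep = 21·(-5,2)/29² = (-0.1249,0.0499)
o2: d²=1 ≤ ρ²=47; F_rep = 21·(0,-1)/1² = (0.0000,-21.0000)
o3: d²=85 > ρ²=47 → inactive
o4: d²=365 > ρ²=47 → inactive
F = F_att + ΣF_rep = (-25.6249,-7.4501)
Δp = p'−p = (-1.2812,-0.3725); α = Δx/Fx = (-43101/33640) / (-43101/1682) = 1/20
check: Δy/Fy = (-12531/33640) / (-12531/1682) = 1/20 ✓

α = 1/20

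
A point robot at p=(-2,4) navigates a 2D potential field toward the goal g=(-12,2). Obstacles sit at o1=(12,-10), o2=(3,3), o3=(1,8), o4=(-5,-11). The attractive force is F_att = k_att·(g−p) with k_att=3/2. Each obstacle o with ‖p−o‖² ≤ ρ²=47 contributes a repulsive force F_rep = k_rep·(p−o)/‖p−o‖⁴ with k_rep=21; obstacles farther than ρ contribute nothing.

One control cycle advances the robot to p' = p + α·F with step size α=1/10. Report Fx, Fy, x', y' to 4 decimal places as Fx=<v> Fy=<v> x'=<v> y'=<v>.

F_att = 3/2·(g−p) = 3/2·(-10,-2) = (-15.0000,-3.0000)
o1: d²=392 > ρ²=47 → inactive
o2: d²=26 ≤ ρ²=47; F_rep = 21·(-5,1)/26² = (-0.1553,0.0311)
o3: d²=25 ≤ ρ²=47; F_rep = 21·(-3,-4)/25² = (-0.1008,-0.1344)
o4: d²=234 > ρ²=47 → inactive
F = F_att + ΣF_rep = (-15.2561,-3.1033)
p' = p + 1/10·F = (-3.5256,3.6897)

Fx=-15.2561 Fy=-3.1033 x'=-3.5256 y'=3.6897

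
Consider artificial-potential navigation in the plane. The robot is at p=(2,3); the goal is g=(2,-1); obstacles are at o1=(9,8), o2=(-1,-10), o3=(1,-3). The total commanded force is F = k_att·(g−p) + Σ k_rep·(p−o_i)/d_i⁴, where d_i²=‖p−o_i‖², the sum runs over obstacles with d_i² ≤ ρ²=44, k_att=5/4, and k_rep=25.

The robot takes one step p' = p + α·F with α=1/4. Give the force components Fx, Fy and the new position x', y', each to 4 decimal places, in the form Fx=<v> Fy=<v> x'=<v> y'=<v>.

Fx=0.0183 Fy=-4.8904 x'=2.0046 y'=1.7774

F_att = 5/4·(g−p) = 5/4·(0,-4) = (0.0000,-5.0000)
o1: d²=74 > ρ²=44 → inactive
o2: d²=178 > ρ²=44 → inactive
o3: d²=37 ≤ ρ²=44; F_rep = 25·(1,6)/37² = (0.0183,0.1096)
F = F_att + ΣF_rep = (0.0183,-4.8904)
p' = p + 1/4·F = (2.0046,1.7774)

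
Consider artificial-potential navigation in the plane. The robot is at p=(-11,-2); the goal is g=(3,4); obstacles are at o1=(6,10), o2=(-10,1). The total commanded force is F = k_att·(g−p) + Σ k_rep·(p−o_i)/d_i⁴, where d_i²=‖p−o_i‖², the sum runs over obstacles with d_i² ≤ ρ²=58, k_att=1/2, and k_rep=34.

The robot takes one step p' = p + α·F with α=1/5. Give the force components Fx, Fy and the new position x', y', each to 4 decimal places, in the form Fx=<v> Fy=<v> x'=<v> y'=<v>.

Fx=6.6600 Fy=1.9800 x'=-9.6680 y'=-1.6040

F_att = 1/2·(g−p) = 1/2·(14,6) = (7.0000,3.0000)
o1: d²=433 > ρ²=58 → inactive
o2: d²=10 ≤ ρ²=58; F_rep = 34·(-1,-3)/10² = (-0.3400,-1.0200)
F = F_att + ΣF_rep = (6.6600,1.9800)
p' = p + 1/5·F = (-9.6680,-1.6040)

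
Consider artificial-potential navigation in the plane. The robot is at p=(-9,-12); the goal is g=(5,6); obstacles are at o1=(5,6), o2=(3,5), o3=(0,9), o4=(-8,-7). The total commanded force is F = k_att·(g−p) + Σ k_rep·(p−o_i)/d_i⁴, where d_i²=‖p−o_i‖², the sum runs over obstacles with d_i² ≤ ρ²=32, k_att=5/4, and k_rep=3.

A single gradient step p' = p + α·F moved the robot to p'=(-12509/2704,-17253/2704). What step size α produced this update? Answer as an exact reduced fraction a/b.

α = 1/4

F_att = 5/4·(g−p) = 5/4·(14,18) = (17.5000,22.5000)
o1: d²=520 > ρ²=32 → inactive
o2: d²=433 > ρ²=32 → inactive
o3: d²=522 > ρ²=32 → inactive
o4: d²=26 ≤ ρ²=32; F_rep = 3·(-1,-5)/26² = (-0.0044,-0.0222)
F = F_att + ΣF_rep = (17.4956,22.4778)
Δp = p'−p = (4.3739,5.6195); α = Δx/Fx = (11827/2704) / (11827/676) = 1/4
check: Δy/Fy = (15195/2704) / (15195/676) = 1/4 ✓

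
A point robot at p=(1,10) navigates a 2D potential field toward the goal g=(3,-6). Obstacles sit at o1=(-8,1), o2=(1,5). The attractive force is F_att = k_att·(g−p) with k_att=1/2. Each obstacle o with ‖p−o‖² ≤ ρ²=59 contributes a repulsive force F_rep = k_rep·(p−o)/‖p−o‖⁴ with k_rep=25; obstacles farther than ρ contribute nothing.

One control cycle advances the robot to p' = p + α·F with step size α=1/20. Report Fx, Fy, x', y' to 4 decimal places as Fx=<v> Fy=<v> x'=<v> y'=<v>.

F_att = 1/2·(g−p) = 1/2·(2,-16) = (1.0000,-8.0000)
o1: d²=162 > ρ²=59 → inactive
o2: d²=25 ≤ ρ²=59; F_rep = 25·(0,5)/25² = (0.0000,0.2000)
F = F_att + ΣF_rep = (1.0000,-7.8000)
p' = p + 1/20·F = (1.0500,9.6100)

Fx=1.0000 Fy=-7.8000 x'=1.0500 y'=9.6100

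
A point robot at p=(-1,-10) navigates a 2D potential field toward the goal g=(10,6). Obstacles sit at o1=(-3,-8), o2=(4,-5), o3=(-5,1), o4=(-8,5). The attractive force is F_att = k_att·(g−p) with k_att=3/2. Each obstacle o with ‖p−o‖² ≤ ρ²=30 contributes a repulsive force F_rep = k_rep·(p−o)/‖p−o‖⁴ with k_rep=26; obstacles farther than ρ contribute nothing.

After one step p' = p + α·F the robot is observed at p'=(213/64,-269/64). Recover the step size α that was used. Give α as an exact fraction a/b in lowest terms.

α = 1/4

F_att = 3/2·(g−p) = 3/2·(11,16) = (16.5000,24.0000)
o1: d²=8 ≤ ρ²=30; F_rep = 26·(2,-2)/8² = (0.8125,-0.8125)
o2: d²=50 > ρ²=30 → inactive
o3: d²=137 > ρ²=30 → inactive
o4: d²=274 > ρ²=30 → inactive
F = F_att + ΣF_rep = (17.3125,23.1875)
Δp = p'−p = (4.3281,5.7969); α = Δx/Fx = (277/64) / (277/16) = 1/4
check: Δy/Fy = (371/64) / (371/16) = 1/4 ✓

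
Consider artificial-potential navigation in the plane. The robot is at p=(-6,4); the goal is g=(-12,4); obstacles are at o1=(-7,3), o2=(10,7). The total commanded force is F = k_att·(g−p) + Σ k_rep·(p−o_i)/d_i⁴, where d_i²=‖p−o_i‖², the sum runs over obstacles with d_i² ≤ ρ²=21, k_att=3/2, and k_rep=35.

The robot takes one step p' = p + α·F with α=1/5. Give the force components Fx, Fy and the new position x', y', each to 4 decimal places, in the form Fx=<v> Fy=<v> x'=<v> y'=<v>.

Fx=-0.2500 Fy=8.7500 x'=-6.0500 y'=5.7500

F_att = 3/2·(g−p) = 3/2·(-6,0) = (-9.0000,0.0000)
o1: d²=2 ≤ ρ²=21; F_rep = 35·(1,1)/2² = (8.7500,8.7500)
o2: d²=265 > ρ²=21 → inactive
F = F_att + ΣF_rep = (-0.2500,8.7500)
p' = p + 1/5·F = (-6.0500,5.7500)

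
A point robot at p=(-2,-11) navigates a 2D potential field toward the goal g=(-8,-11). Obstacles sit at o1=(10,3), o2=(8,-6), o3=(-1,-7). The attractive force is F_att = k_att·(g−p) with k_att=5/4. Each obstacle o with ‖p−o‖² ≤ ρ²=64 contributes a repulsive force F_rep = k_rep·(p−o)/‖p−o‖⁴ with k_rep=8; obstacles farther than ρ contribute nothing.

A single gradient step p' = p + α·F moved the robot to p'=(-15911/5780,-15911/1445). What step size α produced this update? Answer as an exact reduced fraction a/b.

F_att = 5/4·(g−p) = 5/4·(-6,0) = (-7.5000,0.0000)
o1: d²=340 > ρ²=64 → inactive
o2: d²=125 > ρ²=64 → inactive
o3: d²=17 ≤ ρ²=64; F_rep = 8·(-1,-4)/17² = (-0.0277,-0.1107)
F = F_att + ΣF_rep = (-7.5277,-0.1107)
Δp = p'−p = (-0.7528,-0.0111); α = Δx/Fx = (-4351/5780) / (-4351/578) = 1/10
check: Δy/Fy = (-16/1445) / (-32/289) = 1/10 ✓

α = 1/10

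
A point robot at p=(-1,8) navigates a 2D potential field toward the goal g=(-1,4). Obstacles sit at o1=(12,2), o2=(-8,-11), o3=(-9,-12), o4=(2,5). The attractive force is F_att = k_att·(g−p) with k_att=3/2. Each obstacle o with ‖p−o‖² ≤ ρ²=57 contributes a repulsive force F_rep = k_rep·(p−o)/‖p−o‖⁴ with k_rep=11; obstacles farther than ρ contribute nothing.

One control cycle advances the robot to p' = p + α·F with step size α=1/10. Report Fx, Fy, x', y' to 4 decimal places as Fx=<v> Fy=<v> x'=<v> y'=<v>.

F_att = 3/2·(g−p) = 3/2·(0,-4) = (0.0000,-6.0000)
o1: d²=205 > ρ²=57 → inactive
o2: d²=410 > ρ²=57 → inactive
o3: d²=464 > ρ²=57 → inactive
o4: d²=18 ≤ ρ²=57; F_rep = 11·(-3,3)/18² = (-0.1019,0.1019)
F = F_att + ΣF_rep = (-0.1019,-5.8981)
p' = p + 1/10·F = (-1.0102,7.4102)

Fx=-0.1019 Fy=-5.8981 x'=-1.0102 y'=7.4102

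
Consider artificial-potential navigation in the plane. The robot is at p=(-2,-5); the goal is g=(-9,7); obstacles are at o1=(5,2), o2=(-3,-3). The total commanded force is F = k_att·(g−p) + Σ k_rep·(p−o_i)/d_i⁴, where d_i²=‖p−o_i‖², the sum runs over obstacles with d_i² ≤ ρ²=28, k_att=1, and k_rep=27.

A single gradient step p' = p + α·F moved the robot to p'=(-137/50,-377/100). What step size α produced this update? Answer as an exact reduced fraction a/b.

F_att = 1·(g−p) = 1·(-7,12) = (-7.0000,12.0000)
o1: d²=98 > ρ²=28 → inactive
o2: d²=5 ≤ ρ²=28; F_rep = 27·(1,-2)/5² = (1.0800,-2.1600)
F = F_att + ΣF_rep = (-5.9200,9.8400)
Δp = p'−p = (-0.7400,1.2300); α = Δx/Fx = (-37/50) / (-148/25) = 1/8
check: Δy/Fy = (123/100) / (246/25) = 1/8 ✓

α = 1/8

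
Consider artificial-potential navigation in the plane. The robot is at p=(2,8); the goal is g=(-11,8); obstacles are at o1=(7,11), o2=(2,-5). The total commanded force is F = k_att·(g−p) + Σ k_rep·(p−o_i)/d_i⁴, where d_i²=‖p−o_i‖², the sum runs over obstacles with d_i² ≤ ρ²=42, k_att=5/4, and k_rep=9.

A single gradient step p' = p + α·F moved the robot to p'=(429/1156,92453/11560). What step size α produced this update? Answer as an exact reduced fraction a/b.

α = 1/10

F_att = 5/4·(g−p) = 5/4·(-13,0) = (-16.2500,0.0000)
o1: d²=34 ≤ ρ²=42; F_rep = 9·(-5,-3)/34² = (-0.0389,-0.0234)
o2: d²=169 > ρ²=42 → inactive
F = F_att + ΣF_rep = (-16.2889,-0.0234)
Δp = p'−p = (-1.6289,-0.0023); α = Δx/Fx = (-1883/1156) / (-9415/578) = 1/10
check: Δy/Fy = (-27/11560) / (-27/1156) = 1/10 ✓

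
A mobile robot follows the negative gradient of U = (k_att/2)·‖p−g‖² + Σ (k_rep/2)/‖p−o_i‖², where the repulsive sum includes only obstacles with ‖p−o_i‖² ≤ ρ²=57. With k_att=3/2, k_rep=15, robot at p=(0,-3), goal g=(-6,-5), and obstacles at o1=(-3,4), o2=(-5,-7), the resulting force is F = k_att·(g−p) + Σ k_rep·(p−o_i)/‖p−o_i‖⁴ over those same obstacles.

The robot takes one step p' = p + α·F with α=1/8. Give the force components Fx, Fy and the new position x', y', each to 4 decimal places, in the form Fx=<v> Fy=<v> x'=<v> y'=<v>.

Fx=-8.9554 Fy=-2.9643 x'=-1.1194 y'=-3.3705

F_att = 3/2·(g−p) = 3/2·(-6,-2) = (-9.0000,-3.0000)
o1: d²=58 > ρ²=57 → inactive
o2: d²=41 ≤ ρ²=57; F_rep = 15·(5,4)/41² = (0.0446,0.0357)
F = F_att + ΣF_rep = (-8.9554,-2.9643)
p' = p + 1/8·F = (-1.1194,-3.3705)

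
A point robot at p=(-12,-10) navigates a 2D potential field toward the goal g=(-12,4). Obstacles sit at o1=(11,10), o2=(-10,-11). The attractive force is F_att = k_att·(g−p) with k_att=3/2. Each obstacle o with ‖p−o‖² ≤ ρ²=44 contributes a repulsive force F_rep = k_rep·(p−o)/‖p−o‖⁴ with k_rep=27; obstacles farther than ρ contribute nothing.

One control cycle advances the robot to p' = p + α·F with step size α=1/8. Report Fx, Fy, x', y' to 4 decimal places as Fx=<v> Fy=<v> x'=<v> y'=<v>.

F_att = 3/2·(g−p) = 3/2·(0,14) = (0.0000,21.0000)
o1: d²=929 > ρ²=44 → inactive
o2: d²=5 ≤ ρ²=44; F_rep = 27·(-2,1)/5² = (-2.1600,1.0800)
F = F_att + ΣF_rep = (-2.1600,22.0800)
p' = p + 1/8·F = (-12.2700,-7.2400)

Fx=-2.1600 Fy=22.0800 x'=-12.2700 y'=-7.2400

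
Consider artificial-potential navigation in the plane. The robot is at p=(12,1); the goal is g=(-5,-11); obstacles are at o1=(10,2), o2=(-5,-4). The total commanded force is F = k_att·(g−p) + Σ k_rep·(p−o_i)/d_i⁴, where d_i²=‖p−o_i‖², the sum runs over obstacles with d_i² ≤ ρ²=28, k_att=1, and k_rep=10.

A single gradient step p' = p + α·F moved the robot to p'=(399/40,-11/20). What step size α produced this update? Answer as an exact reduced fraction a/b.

F_att = 1·(g−p) = 1·(-17,-12) = (-17.0000,-12.0000)
o1: d²=5 ≤ ρ²=28; F_rep = 10·(2,-1)/5² = (0.8000,-0.4000)
o2: d²=314 > ρ²=28 → inactive
F = F_att + ΣF_rep = (-16.2000,-12.4000)
Δp = p'−p = (-2.0250,-1.5500); α = Δx/Fx = (-81/40) / (-81/5) = 1/8
check: Δy/Fy = (-31/20) / (-62/5) = 1/8 ✓

α = 1/8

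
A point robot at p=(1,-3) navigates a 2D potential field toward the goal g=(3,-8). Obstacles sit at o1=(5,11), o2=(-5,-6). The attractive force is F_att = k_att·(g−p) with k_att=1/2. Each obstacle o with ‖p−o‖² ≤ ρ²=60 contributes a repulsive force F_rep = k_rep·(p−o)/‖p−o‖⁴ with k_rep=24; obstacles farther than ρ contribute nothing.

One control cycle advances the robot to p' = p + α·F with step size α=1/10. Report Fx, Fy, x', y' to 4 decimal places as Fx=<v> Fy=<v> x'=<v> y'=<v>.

Fx=1.0711 Fy=-2.4644 x'=1.1071 y'=-3.2464

F_att = 1/2·(g−p) = 1/2·(2,-5) = (1.0000,-2.5000)
o1: d²=212 > ρ²=60 → inactive
o2: d²=45 ≤ ρ²=60; F_rep = 24·(6,3)/45² = (0.0711,0.0356)
F = F_att + ΣF_rep = (1.0711,-2.4644)
p' = p + 1/10·F = (1.1071,-3.2464)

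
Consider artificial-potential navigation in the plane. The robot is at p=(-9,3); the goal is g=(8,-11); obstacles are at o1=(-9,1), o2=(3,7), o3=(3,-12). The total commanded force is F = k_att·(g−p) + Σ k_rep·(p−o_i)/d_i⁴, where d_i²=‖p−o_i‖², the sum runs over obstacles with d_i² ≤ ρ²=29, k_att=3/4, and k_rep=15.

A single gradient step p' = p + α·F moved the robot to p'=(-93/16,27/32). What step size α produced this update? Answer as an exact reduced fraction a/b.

F_att = 3/4·(g−p) = 3/4·(17,-14) = (12.7500,-10.5000)
o1: d²=4 ≤ ρ²=29; F_rep = 15·(0,2)/4² = (0.0000,1.8750)
o2: d²=160 > ρ²=29 → inactive
o3: d²=369 > ρ²=29 → inactive
F = F_att + ΣF_rep = (12.7500,-8.6250)
Δp = p'−p = (3.1875,-2.1562); α = Δx/Fx = (51/16) / (51/4) = 1/4
check: Δy/Fy = (-69/32) / (-69/8) = 1/4 ✓

α = 1/4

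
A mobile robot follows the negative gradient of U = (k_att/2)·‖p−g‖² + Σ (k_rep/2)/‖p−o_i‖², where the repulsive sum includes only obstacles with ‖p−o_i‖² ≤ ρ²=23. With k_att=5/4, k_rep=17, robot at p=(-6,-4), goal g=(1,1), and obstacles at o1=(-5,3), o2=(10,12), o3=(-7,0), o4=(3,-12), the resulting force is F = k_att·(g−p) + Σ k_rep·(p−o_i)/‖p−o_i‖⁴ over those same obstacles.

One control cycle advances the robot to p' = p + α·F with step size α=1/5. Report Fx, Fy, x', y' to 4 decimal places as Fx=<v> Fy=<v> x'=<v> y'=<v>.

F_att = 5/4·(g−p) = 5/4·(7,5) = (8.7500,6.2500)
o1: d²=50 > ρ²=23 → inactive
o2: d²=512 > ρ²=23 → inactive
o3: d²=17 ≤ ρ²=23; F_rep = 17·(1,-4)/17² = (0.0588,-0.2353)
o4: d²=145 > ρ²=23 → inactive
F = F_att + ΣF_rep = (8.8088,6.0147)
p' = p + 1/5·F = (-4.2382,-2.7971)

Fx=8.8088 Fy=6.0147 x'=-4.2382 y'=-2.7971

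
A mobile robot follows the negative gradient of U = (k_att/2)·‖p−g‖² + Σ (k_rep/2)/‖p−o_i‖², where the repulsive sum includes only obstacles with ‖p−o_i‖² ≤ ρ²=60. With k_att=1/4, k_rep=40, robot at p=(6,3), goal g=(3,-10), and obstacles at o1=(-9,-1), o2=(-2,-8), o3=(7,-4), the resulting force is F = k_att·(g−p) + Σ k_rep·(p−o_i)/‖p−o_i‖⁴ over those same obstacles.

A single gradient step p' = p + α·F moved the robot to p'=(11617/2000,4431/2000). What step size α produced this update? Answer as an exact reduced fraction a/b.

F_att = 1/4·(g−p) = 1/4·(-3,-13) = (-0.7500,-3.2500)
o1: d²=241 > ρ²=60 → inactive
o2: d²=185 > ρ²=60 → inactive
o3: d²=50 ≤ ρ²=60; F_rep = 40·(-1,7)/50² = (-0.0160,0.1120)
F = F_att + ΣF_rep = (-0.7660,-3.1380)
Δp = p'−p = (-0.1915,-0.7845); α = Δx/Fx = (-383/2000) / (-383/500) = 1/4
check: Δy/Fy = (-1569/2000) / (-1569/500) = 1/4 ✓

α = 1/4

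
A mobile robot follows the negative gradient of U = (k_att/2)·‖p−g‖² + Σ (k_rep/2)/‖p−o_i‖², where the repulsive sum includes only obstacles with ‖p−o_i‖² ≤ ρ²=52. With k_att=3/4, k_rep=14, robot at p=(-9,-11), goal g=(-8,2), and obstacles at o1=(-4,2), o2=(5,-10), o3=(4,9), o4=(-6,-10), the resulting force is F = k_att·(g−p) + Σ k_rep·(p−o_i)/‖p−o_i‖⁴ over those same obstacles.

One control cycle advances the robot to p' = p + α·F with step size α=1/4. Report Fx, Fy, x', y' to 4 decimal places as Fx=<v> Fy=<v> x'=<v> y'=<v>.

Fx=0.3300 Fy=9.6100 x'=-8.9175 y'=-8.5975

F_att = 3/4·(g−p) = 3/4·(1,13) = (0.7500,9.7500)
o1: d²=194 > ρ²=52 → inactive
o2: d²=197 > ρ²=52 → inactive
o3: d²=569 > ρ²=52 → inactive
o4: d²=10 ≤ ρ²=52; F_rep = 14·(-3,-1)/10² = (-0.4200,-0.1400)
F = F_att + ΣF_rep = (0.3300,9.6100)
p' = p + 1/4·F = (-8.9175,-8.5975)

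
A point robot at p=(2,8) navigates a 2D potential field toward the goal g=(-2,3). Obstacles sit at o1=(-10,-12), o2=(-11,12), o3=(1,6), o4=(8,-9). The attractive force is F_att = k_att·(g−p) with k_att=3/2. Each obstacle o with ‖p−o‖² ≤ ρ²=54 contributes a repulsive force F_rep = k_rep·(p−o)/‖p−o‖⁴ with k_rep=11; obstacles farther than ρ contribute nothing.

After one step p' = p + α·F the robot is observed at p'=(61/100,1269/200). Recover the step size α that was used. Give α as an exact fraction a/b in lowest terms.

F_att = 3/2·(g−p) = 3/2·(-4,-5) = (-6.0000,-7.5000)
o1: d²=544 > ρ²=54 → inactive
o2: d²=185 > ρ²=54 → inactive
o3: d²=5 ≤ ρ²=54; F_rep = 11·(1,2)/5² = (0.4400,0.8800)
o4: d²=325 > ρ²=54 → inactive
F = F_att + ΣF_rep = (-5.5600,-6.6200)
Δp = p'−p = (-1.3900,-1.6550); α = Δx/Fx = (-139/100) / (-139/25) = 1/4
check: Δy/Fy = (-331/200) / (-331/50) = 1/4 ✓

α = 1/4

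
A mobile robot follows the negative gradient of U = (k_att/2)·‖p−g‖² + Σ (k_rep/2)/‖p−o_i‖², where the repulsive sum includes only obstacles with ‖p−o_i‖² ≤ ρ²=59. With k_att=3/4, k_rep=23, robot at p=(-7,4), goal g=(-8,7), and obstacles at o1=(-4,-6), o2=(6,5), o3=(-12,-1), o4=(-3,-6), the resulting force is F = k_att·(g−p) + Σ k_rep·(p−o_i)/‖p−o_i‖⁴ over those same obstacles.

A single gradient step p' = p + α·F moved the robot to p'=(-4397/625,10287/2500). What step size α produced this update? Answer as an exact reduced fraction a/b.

F_att = 3/4·(g−p) = 3/4·(-1,3) = (-0.7500,2.2500)
o1: d²=109 > ρ²=59 → inactive
o2: d²=170 > ρ²=59 → inactive
o3: d²=50 ≤ ρ²=59; F_rep = 23·(5,5)/50² = (0.0460,0.0460)
o4: d²=116 > ρ²=59 → inactive
F = F_att + ΣF_rep = (-0.7040,2.2960)
Δp = p'−p = (-0.0352,0.1148); α = Δx/Fx = (-22/625) / (-88/125) = 1/20
check: Δy/Fy = (287/2500) / (287/125) = 1/20 ✓

α = 1/20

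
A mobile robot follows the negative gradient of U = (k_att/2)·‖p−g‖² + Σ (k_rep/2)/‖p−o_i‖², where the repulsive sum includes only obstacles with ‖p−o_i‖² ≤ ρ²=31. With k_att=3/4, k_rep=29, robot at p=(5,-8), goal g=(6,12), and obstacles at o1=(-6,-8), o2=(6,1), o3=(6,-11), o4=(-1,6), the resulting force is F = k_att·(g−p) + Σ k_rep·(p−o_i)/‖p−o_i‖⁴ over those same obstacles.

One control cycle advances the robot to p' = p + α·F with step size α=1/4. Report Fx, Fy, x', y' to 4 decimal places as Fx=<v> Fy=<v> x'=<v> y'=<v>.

Fx=0.4600 Fy=15.8700 x'=5.1150 y'=-4.0325

F_att = 3/4·(g−p) = 3/4·(1,20) = (0.7500,15.0000)
o1: d²=121 > ρ²=31 → inactive
o2: d²=82 > ρ²=31 → inactive
o3: d²=10 ≤ ρ²=31; F_rep = 29·(-1,3)/10² = (-0.2900,0.8700)
o4: d²=232 > ρ²=31 → inactive
F = F_att + ΣF_rep = (0.4600,15.8700)
p' = p + 1/4·F = (5.1150,-4.0325)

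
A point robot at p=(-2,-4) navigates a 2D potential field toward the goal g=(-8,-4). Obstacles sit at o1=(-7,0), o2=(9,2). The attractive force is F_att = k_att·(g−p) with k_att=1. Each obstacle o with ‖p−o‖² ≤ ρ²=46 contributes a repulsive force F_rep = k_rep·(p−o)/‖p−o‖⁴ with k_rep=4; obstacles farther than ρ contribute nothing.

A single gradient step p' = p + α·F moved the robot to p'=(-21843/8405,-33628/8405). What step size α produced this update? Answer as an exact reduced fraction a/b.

α = 1/10

F_att = 1·(g−p) = 1·(-6,0) = (-6.0000,0.0000)
o1: d²=41 ≤ ρ²=46; F_rep = 4·(5,-4)/41² = (0.0119,-0.0095)
o2: d²=157 > ρ²=46 → inactive
F = F_att + ΣF_rep = (-5.9881,-0.0095)
Δp = p'−p = (-0.5988,-0.0010); α = Δx/Fx = (-5033/8405) / (-10066/1681) = 1/10
check: Δy/Fy = (-8/8405) / (-16/1681) = 1/10 ✓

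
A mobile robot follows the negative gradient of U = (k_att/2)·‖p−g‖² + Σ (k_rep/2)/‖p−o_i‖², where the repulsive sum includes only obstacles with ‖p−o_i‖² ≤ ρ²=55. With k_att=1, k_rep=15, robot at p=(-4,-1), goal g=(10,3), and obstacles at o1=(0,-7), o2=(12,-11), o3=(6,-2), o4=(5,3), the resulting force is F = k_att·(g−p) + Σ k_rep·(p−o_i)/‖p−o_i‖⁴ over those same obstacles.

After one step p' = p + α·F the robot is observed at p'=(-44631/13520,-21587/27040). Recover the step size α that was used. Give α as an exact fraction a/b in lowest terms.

α = 1/20

F_att = 1·(g−p) = 1·(14,4) = (14.0000,4.0000)
o1: d²=52 ≤ ρ²=55; F_rep = 15·(-4,6)/52² = (-0.0222,0.0333)
o2: d²=356 > ρ²=55 → inactive
o3: d²=101 > ρ²=55 → inactive
o4: d²=97 > ρ²=55 → inactive
F = F_att + ΣF_rep = (13.9778,4.0333)
Δp = p'−p = (0.6989,0.2017); α = Δx/Fx = (9449/13520) / (9449/676) = 1/20
check: Δy/Fy = (5453/27040) / (5453/1352) = 1/20 ✓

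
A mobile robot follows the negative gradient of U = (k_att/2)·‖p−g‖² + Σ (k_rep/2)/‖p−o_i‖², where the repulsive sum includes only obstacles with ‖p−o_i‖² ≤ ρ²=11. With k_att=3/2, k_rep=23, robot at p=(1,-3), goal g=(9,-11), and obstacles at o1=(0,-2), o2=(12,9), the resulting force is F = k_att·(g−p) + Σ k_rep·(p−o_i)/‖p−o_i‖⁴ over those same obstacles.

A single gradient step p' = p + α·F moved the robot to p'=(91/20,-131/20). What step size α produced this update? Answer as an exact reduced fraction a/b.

F_att = 3/2·(g−p) = 3/2·(8,-8) = (12.0000,-12.0000)
o1: d²=2 ≤ ρ²=11; F_rep = 23·(1,-1)/2² = (5.7500,-5.7500)
o2: d²=265 > ρ²=11 → inactive
F = F_att + ΣF_rep = (17.7500,-17.7500)
Δp = p'−p = (3.5500,-3.5500); α = Δx/Fx = (71/20) / (71/4) = 1/5
check: Δy/Fy = (-71/20) / (-71/4) = 1/5 ✓

α = 1/5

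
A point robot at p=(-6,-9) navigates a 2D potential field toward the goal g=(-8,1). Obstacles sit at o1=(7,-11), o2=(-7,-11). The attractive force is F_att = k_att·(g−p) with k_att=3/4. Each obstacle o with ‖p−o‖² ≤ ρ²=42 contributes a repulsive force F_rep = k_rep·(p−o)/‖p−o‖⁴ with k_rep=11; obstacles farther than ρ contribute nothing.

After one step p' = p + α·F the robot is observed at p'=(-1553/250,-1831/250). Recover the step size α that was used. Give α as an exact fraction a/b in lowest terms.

F_att = 3/4·(g−p) = 3/4·(-2,10) = (-1.5000,7.5000)
o1: d²=173 > ρ²=42 → inactive
o2: d²=5 ≤ ρ²=42; F_rep = 11·(1,2)/5² = (0.4400,0.8800)
F = F_att + ΣF_rep = (-1.0600,8.3800)
Δp = p'−p = (-0.2120,1.6760); α = Δx/Fx = (-53/250) / (-53/50) = 1/5
check: Δy/Fy = (419/250) / (419/50) = 1/5 ✓

α = 1/5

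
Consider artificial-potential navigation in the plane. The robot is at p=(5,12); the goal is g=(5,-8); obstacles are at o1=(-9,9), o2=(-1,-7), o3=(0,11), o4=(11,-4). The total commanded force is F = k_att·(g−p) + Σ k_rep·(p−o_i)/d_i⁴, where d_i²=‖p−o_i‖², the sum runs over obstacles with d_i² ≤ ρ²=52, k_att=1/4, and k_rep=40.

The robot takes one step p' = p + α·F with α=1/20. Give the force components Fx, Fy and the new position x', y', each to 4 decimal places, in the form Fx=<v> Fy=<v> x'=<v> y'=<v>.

Fx=0.2959 Fy=-4.9408 x'=5.0148 y'=11.7530

F_att = 1/4·(g−p) = 1/4·(0,-20) = (0.0000,-5.0000)
o1: d²=205 > ρ²=52 → inactive
o2: d²=397 > ρ²=52 → inactive
o3: d²=26 ≤ ρ²=52; F_rep = 40·(5,1)/26² = (0.2959,0.0592)
o4: d²=292 > ρ²=52 → inactive
F = F_att + ΣF_rep = (0.2959,-4.9408)
p' = p + 1/20·F = (5.0148,11.7530)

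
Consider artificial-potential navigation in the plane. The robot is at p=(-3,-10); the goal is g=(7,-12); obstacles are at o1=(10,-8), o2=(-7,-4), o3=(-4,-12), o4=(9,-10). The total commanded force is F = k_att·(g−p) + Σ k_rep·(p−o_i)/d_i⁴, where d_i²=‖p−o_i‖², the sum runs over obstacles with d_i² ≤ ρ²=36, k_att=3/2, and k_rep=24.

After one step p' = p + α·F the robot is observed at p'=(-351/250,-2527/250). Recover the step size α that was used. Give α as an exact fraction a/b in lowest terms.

α = 1/10

F_att = 3/2·(g−p) = 3/2·(10,-2) = (15.0000,-3.0000)
o1: d²=173 > ρ²=36 → inactive
o2: d²=52 > ρ²=36 → inactive
o3: d²=5 ≤ ρ²=36; F_rep = 24·(1,2)/5² = (0.9600,1.9200)
o4: d²=144 > ρ²=36 → inactive
F = F_att + ΣF_rep = (15.9600,-1.0800)
Δp = p'−p = (1.5960,-0.1080); α = Δx/Fx = (399/250) / (399/25) = 1/10
check: Δy/Fy = (-27/250) / (-27/25) = 1/10 ✓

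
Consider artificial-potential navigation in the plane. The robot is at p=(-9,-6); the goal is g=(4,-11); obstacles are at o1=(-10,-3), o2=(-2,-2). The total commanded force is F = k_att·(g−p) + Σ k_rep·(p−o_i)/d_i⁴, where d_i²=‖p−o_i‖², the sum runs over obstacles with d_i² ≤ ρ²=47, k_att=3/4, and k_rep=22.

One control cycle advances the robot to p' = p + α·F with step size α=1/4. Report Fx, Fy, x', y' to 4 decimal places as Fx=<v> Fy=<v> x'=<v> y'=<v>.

F_att = 3/4·(g−p) = 3/4·(13,-5) = (9.7500,-3.7500)
o1: d²=10 ≤ ρ²=47; F_rep = 22·(1,-3)/10² = (0.2200,-0.6600)
o2: d²=65 > ρ²=47 → inactive
F = F_att + ΣF_rep = (9.9700,-4.4100)
p' = p + 1/4·F = (-6.5075,-7.1025)

Fx=9.9700 Fy=-4.4100 x'=-6.5075 y'=-7.1025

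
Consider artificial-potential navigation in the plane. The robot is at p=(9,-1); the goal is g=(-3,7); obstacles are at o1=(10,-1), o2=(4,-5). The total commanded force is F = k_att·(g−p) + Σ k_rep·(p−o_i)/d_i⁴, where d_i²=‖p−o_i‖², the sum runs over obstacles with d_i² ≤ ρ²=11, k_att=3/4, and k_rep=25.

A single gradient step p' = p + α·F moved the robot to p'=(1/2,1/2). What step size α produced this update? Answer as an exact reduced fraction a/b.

F_att = 3/4·(g−p) = 3/4·(-12,8) = (-9.0000,6.0000)
o1: d²=1 ≤ ρ²=11; F_rep = 25·(-1,0)/1² = (-25.0000,0.0000)
o2: d²=41 > ρ²=11 → inactive
F = F_att + ΣF_rep = (-34.0000,6.0000)
Δp = p'−p = (-8.5000,1.5000); α = Δx/Fx = (-17/2) / (-34) = 1/4
check: Δy/Fy = (3/2) / (6) = 1/4 ✓

α = 1/4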